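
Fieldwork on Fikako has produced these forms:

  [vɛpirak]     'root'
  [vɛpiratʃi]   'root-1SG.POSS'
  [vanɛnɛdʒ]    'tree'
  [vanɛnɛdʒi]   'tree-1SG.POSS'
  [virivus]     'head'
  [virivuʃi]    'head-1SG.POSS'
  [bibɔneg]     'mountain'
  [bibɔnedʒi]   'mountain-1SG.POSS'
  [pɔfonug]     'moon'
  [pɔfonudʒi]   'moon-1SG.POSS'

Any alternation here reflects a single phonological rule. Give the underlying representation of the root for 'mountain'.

/bibɔneg/

'mountain' shows [g] ~ [dʒ] at the end of the stem ([bibɔneg] vs [bibɔnedʒi]).
The stem 'tree' ([vanɛnɛdʒ], [vanɛnɛdʒi]) shows [dʒ] unchanged in both environments, so [dʒ] cannot be basic with [g] derived in isolation.
Therefore /g/ is basic and [dʒ] is derived by palatalization before a front vowel (/k/, /g/ and /s/ become palato-alveolar [tʃ], [dʒ] and [ʃ] before a front vowel).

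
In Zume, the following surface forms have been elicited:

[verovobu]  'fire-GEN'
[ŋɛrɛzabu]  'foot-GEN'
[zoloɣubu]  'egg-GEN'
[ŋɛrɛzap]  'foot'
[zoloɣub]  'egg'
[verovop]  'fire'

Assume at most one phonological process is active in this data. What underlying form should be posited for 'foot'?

In [ŋɛrɛzap] and [ŋɛrɛzabu] the final segment of 'foot' alternates: [p] ~ [b].
But 'egg' keeps [b] in both environments ([zoloɣub], [zoloɣubu]), so there is no rule changing /b/ to [p] in isolation.
So /p/ is underlying, and a rule of intervocalic voicing — voiceless stops become voiced between vowels — gives [b].

/ŋɛrɛzap/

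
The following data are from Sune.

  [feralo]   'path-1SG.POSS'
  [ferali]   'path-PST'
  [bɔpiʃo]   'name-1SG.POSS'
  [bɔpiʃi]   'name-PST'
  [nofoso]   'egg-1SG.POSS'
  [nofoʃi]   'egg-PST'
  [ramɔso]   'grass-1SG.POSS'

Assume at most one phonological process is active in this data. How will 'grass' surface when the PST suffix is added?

[ramɔʃi]

In [nofoso] and [nofoʃi] the final segment of 'egg' alternates: [s] ~ [ʃ].
The stem 'name' ([bɔpiʃo], [bɔpiʃi]) shows [ʃ] unchanged in both environments, so [ʃ] cannot be basic with [s] derived before the 1SG.POSS suffix.
The underlying segment must be /s/; /s/ becomes palato-alveolar [ʃ] before a front vowel, yielding [ʃ] there.
From [ramɔso] the stem 'grass' is /ramɔs/; before a front vowel this yields [ramɔʃi].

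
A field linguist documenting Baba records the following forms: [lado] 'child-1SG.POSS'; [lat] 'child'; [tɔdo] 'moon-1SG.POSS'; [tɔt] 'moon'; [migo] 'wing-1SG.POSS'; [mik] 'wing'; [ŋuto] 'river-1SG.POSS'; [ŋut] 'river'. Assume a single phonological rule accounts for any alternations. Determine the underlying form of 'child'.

In [lado] and [lat] the final segment of 'child' alternates: [d] ~ [t].
But 'river' keeps [t] in both environments ([ŋuto], [ŋut]), so there is no rule changing /t/ to [d] before the 1SG.POSS suffix.
So /d/ is underlying, and a rule of word-final obstruent devoicing — voiced obstruents become voiceless word-finally — gives [t].

/lad/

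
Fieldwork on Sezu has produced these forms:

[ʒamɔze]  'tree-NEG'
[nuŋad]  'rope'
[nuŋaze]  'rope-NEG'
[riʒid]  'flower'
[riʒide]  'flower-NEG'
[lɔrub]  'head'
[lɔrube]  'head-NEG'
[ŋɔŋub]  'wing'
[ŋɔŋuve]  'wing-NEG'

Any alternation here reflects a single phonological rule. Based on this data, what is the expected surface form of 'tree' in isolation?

[ʒamɔd]

'rope' shows [d] ~ [z] at the end of the stem ([nuŋad] vs [nuŋaze]).
If /d/ were underlying and a rule turned it into [z] before the NEG suffix, 'flower' would also alternate; but it has [d] in both [riʒid] and [riʒide].
The underlying segment must be /z/; voiced fricatives become stops word-finally, yielding [d] there.
The one attested form of 'tree', [ʒamɔze], shows underlying /ʒamɔz/. Applying the same rule word-finally gives [ʒamɔd].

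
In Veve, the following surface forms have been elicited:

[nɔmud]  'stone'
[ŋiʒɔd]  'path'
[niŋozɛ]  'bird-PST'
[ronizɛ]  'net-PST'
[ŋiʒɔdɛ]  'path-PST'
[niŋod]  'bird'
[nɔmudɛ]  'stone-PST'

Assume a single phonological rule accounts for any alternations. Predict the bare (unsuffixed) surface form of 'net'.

[ronid]

'bird' shows [d] ~ [z] at the end of the stem ([niŋod] vs [niŋozɛ]).
If /d/ were underlying and a rule turned it into [z] before the PST suffix, 'path' would also alternate; but it has [d] in both [ŋiʒɔd] and [ŋiʒɔdɛ].
Therefore /z/ is basic and [d] is derived by word-final hardening (voiced fricatives become stops word-finally).
The one attested form of 'net', [ronizɛ], shows underlying /roniz/. Applying the same rule word-finally gives [ronid].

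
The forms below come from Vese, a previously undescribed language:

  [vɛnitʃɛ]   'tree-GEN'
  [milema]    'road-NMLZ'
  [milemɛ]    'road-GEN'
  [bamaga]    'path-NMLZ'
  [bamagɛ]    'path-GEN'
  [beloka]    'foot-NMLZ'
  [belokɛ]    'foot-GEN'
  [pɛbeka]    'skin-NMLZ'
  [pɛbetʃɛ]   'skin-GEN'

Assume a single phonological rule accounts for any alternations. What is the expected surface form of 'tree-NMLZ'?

[vɛnika]

'skin' shows [k] ~ [tʃ] at the end of the stem ([pɛbeka] vs [pɛbetʃɛ]).
The stem 'foot' ([beloka], [belokɛ]) shows [k] unchanged in both environments, so [k] cannot be basic with [tʃ] derived before the GEN suffix.
The underlying segment must be /tʃ/; palato-alveolar /tʃ/ becomes [k] when no front vowel follows, yielding [k] there.
From [vɛnitʃɛ] the stem 'tree' is /vɛnitʃ/; when no front vowel follows this yields [vɛnika].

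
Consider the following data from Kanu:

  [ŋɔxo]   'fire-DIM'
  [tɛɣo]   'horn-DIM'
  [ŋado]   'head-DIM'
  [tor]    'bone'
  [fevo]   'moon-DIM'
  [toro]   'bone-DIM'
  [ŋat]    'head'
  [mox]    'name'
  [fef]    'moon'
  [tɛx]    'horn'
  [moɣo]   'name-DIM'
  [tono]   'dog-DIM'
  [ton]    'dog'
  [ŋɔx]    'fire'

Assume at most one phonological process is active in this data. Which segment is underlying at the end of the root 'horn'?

/ɣ/

The root 'horn' surfaces as [tɛɣo] and [tɛx], with a stem-final [ɣ] ~ [x] alternation.
If /x/ were underlying and a rule turned it into [ɣ] before the DIM suffix, 'fire' would also alternate; but it has [x] in both [ŋɔxo] and [ŋɔx].
Therefore /ɣ/ is basic and [x] is derived by word-final obstruent devoicing (voiced obstruents become voiceless word-finally).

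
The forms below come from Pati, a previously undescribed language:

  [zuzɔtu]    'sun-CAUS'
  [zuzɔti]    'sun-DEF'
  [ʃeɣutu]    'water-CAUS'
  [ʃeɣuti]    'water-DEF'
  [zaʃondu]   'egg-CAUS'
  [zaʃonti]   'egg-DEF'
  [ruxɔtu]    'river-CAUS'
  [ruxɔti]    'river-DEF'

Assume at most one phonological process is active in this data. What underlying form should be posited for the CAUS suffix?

/-du/

The CAUS morpheme has two allomorphs, [-du] and [-tu].
By contrast the DEF suffix keeps its initial [t] throughout — that segment must be underlying.
The CAUS suffix is therefore /-du/ underlyingly, with post-vocalic devoicing: voiced stops become voiceless after a vowel.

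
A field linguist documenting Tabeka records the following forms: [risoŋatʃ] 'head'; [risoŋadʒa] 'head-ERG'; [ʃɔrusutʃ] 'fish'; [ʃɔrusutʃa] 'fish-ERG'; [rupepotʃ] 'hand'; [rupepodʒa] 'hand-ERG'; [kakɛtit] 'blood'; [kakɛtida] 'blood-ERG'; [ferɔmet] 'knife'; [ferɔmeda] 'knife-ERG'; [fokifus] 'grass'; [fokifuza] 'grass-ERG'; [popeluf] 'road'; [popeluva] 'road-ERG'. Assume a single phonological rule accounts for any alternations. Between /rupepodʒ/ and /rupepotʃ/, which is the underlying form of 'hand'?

The root 'hand' surfaces as [rupepotʃ] and [rupepodʒa], with a stem-final [tʃ] ~ [dʒ] alternation.
If /tʃ/ were underlying and a rule turned it into [dʒ] before the ERG suffix, 'fish' would also alternate; but it has [tʃ] in both [ʃɔrusutʃ] and [ʃɔrusutʃa].
The alternation reflects word-final obstruent devoicing: voiced obstruents become voiceless word-finally. /dʒ/ is underlying.

/rupepodʒ/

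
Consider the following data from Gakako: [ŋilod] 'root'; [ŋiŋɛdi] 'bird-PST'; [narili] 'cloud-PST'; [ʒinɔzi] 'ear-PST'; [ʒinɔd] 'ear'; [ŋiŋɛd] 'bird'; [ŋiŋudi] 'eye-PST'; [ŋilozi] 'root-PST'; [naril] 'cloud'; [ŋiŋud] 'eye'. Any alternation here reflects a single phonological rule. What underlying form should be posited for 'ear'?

The root 'ear' surfaces as [ʒinɔzi] and [ʒinɔd], with a stem-final [z] ~ [d] alternation.
The stem 'bird' ([ŋiŋɛdi], [ŋiŋɛd]) shows [d] unchanged in both environments, so [d] cannot be basic with [z] derived before the PST suffix.
The underlying segment must be /z/; voiced fricatives become stops word-finally, yielding [d] there.
The underlying form of 'ear' is therefore /ʒinɔz/.

/ʒinɔz/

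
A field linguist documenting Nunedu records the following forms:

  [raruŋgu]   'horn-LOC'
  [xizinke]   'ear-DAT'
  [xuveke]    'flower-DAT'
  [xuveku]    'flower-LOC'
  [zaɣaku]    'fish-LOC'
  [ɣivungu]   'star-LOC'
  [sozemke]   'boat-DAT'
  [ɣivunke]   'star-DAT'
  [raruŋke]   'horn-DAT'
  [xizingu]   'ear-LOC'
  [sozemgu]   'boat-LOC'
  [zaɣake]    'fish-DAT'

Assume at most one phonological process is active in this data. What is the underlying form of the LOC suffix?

The LOC suffix surfaces as [-gu] and [-ku], depending on the final segment of the stem.
The DAT suffix, which begins with [k], is invariant after every stem; so [k] is not altered by any rule here.
The LOC suffix is therefore /-gu/ underlyingly, with post-vocalic devoicing: voiced stops become voiceless after a vowel.

/-gu/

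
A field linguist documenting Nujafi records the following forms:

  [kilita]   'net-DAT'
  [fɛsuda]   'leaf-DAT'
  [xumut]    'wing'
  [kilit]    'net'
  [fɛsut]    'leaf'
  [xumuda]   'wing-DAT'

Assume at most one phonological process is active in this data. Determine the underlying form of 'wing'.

/xumud/

'wing' shows [t] ~ [d] at the end of the stem ([xumut] vs [xumuda]).
The stem 'net' ([kilit], [kilita]) shows [t] unchanged in both environments, so [t] cannot be basic with [d] derived before the DAT suffix.
Therefore /d/ is basic and [t] is derived by word-final obstruent devoicing (voiced obstruents become voiceless word-finally).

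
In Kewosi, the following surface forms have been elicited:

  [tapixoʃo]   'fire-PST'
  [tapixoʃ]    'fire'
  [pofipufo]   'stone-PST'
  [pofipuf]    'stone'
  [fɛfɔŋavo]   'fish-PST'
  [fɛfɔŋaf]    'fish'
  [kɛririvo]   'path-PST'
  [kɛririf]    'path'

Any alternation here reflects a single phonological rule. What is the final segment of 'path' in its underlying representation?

/v/

The stem for 'path' ends in [v] in [kɛririvo] but [f] in [kɛririf].
But 'stone' keeps [f] in both environments ([pofipufo], [pofipuf]), so there is no rule changing /f/ to [v] before the PST suffix.
So /v/ is underlying, and a rule of word-final obstruent devoicing — voiced obstruents become voiceless word-finally — gives [f].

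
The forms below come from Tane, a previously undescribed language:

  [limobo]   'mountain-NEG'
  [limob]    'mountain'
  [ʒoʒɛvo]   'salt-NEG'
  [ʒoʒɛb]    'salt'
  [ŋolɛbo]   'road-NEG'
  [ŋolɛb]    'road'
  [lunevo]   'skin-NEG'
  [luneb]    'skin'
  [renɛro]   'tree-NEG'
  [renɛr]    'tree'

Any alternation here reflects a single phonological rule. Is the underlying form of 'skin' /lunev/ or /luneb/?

'skin' shows [v] ~ [b] at the end of the stem ([lunevo] vs [luneb]).
But 'mountain' keeps [b] in both environments ([limobo], [limob]), so there is no rule changing /b/ to [v] before the NEG suffix.
So /v/ is underlying, and a rule of word-final hardening — voiced fricatives become stops word-finally — gives [b].

/lunev/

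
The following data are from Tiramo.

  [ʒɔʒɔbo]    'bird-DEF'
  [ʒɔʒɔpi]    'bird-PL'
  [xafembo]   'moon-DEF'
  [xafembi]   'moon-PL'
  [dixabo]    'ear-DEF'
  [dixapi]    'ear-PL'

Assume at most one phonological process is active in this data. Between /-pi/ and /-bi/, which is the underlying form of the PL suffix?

The PL suffix surfaces as [-bi] and [-pi], depending on the final segment of the stem.
By contrast the DEF suffix keeps its initial [b] throughout — that segment must be underlying.
The PL suffix is therefore /-pi/ underlyingly, with post-nasal voicing: voiceless stops become voiced after a nasal.

/-pi/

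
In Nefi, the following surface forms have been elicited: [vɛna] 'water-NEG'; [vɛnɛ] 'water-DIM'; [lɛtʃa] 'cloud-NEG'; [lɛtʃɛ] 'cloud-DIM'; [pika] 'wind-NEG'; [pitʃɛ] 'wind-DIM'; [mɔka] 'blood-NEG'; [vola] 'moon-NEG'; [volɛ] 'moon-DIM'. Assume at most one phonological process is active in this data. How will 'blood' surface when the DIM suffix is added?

[mɔtʃɛ]

'wind' shows [k] ~ [tʃ] at the end of the stem ([pika] vs [pitʃɛ]).
But 'cloud' keeps [tʃ] in both environments ([lɛtʃa], [lɛtʃɛ]), so there is no rule changing /tʃ/ to [k] before the NEG suffix.
So /k/ is underlying, and a rule of palatalization before a front vowel — /k/ becomes palato-alveolar [tʃ] before a front vowel — gives [tʃ].
The one attested form of 'blood', [mɔka], shows underlying /mɔk/. Applying the same rule before a front vowel gives [mɔtʃɛ].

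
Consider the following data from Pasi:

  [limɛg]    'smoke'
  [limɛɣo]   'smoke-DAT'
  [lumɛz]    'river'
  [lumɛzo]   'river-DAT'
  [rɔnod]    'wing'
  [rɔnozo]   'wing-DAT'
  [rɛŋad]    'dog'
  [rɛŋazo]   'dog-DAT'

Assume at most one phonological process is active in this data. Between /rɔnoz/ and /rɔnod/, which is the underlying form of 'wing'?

/rɔnod/

In [rɔnod] and [rɔnozo] the final segment of 'wing' alternates: [d] ~ [z].
Compare 'river', with invariant [z] in [lumɛz] and [lumɛzo]: an analysis with underlying /z/ and a rule producing [d] in isolation would wrongly predict alternation here too.
Therefore /d/ is basic and [z] is derived by intervocalic spirantization (voiced stops become fricatives between vowels).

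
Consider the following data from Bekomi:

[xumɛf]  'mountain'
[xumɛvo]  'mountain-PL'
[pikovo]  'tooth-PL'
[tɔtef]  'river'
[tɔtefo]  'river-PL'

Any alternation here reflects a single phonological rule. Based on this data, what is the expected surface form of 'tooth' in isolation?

The root 'mountain' surfaces as [xumɛf] and [xumɛvo], with a stem-final [f] ~ [v] alternation.
The stem 'river' ([tɔtef], [tɔtefo]) shows [f] unchanged in both environments, so [f] cannot be basic with [v] derived before the PL suffix.
So /v/ is underlying, and a rule of word-final obstruent devoicing — voiced obstruents become voiceless word-finally — gives [f].
The one attested form of 'tooth', [pikovo], shows underlying /pikov/. Applying the same rule word-finally gives [pikof].

[pikof]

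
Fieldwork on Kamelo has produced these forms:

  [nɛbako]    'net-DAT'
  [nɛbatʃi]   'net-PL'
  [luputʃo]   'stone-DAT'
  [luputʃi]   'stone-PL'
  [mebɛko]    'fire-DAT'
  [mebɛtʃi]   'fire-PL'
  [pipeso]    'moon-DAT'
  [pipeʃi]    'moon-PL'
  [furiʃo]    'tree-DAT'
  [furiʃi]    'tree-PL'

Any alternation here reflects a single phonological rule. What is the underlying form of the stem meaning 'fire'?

/mebɛk/

In [mebɛko] and [mebɛtʃi] the final segment of 'fire' alternates: [k] ~ [tʃ].
Compare 'stone', with invariant [tʃ] in [luputʃo] and [luputʃi]: an analysis with underlying /tʃ/ and a rule producing [k] before the DAT suffix would wrongly predict alternation here too.
Therefore /k/ is basic and [tʃ] is derived by palatalization before a front vowel (/k/ and /s/ become palato-alveolar [tʃ] and [ʃ] before a front vowel).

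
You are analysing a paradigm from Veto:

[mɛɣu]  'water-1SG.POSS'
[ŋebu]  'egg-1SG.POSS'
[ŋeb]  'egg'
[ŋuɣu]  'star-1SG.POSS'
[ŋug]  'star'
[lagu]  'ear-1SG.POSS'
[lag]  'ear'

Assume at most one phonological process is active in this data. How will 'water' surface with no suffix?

[mɛg]

The stem for 'star' ends in [ɣ] in [ŋuɣu] but [g] in [ŋug].
But 'ear' keeps [g] in both environments ([lagu], [lag]), so there is no rule changing /g/ to [ɣ] before the 1SG.POSS suffix.
The alternation reflects word-final hardening: voiced fricatives become stops word-finally. /ɣ/ is underlying.
The one attested form of 'water', [mɛɣu], shows underlying /mɛɣ/. Applying the same rule word-finally gives [mɛg].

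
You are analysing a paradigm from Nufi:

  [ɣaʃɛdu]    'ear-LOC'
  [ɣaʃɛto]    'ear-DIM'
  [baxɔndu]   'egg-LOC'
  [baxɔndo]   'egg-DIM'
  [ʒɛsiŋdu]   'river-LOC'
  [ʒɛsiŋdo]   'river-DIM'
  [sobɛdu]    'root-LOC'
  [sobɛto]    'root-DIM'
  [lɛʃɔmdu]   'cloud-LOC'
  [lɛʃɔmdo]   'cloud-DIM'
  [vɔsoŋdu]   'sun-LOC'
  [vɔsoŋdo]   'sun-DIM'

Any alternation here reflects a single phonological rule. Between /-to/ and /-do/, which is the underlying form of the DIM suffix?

/-to/

The DIM suffix surfaces as [-do] and [-to], depending on the final segment of the stem.
The LOC suffix, which begins with [d], is invariant after every stem; so [d] is not altered by any rule here.
So the underlying form is /-to/, and voiceless stops become voiced after a nasal.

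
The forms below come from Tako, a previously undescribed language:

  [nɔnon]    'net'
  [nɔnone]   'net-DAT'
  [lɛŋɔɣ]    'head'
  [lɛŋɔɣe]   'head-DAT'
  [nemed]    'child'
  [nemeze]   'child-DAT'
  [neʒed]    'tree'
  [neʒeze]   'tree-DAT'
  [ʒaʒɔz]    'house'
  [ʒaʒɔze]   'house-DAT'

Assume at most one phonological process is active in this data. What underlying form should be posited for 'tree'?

/neʒed/

The stem for 'tree' ends in [d] in [neʒed] but [z] in [neʒeze].
Compare 'house', with invariant [z] in [ʒaʒɔz] and [ʒaʒɔze]: an analysis with underlying /z/ and a rule producing [d] in isolation would wrongly predict alternation here too.
The alternation reflects intervocalic spirantization: voiced stops become fricatives between vowels. /d/ is underlying.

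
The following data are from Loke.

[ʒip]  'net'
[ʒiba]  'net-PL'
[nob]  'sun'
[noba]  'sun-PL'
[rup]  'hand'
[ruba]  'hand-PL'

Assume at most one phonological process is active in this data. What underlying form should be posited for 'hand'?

/rup/

The root 'hand' surfaces as [rup] and [ruba], with a stem-final [p] ~ [b] alternation.
But 'sun' keeps [b] in both environments ([nob], [noba]), so there is no rule changing /b/ to [p] in isolation.
The underlying segment must be /p/; voiceless stops become voiced between vowels, yielding [b] there.
Hence 'hand' is /rup/ underlyingly.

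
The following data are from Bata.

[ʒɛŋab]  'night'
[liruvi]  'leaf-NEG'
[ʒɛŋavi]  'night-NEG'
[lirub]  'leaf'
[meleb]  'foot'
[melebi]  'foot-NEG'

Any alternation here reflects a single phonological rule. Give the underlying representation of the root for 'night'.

The root 'night' surfaces as [ʒɛŋavi] and [ʒɛŋab], with a stem-final [v] ~ [b] alternation.
But 'foot' keeps [b] in both environments ([melebi], [meleb]), so there is no rule changing /b/ to [v] before the NEG suffix.
The alternation reflects word-final hardening: voiced fricatives become stops word-finally. /v/ is underlying.

/ʒɛŋav/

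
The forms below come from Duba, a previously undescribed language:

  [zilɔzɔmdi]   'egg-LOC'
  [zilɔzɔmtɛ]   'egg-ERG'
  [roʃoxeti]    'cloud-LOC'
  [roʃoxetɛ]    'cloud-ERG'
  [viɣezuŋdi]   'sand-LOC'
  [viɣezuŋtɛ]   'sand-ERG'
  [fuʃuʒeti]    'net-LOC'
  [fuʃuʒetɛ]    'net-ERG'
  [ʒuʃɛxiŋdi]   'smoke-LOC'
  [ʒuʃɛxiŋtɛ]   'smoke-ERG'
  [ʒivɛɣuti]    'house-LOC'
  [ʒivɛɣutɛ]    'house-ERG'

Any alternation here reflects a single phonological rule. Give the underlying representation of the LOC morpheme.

The LOC morpheme has two allomorphs, [-di] and [-ti].
By contrast the ERG suffix keeps its initial [t] throughout — that segment must be underlying.
So the underlying form is /-di/, and voiced stops become voiceless after a vowel.

/-di/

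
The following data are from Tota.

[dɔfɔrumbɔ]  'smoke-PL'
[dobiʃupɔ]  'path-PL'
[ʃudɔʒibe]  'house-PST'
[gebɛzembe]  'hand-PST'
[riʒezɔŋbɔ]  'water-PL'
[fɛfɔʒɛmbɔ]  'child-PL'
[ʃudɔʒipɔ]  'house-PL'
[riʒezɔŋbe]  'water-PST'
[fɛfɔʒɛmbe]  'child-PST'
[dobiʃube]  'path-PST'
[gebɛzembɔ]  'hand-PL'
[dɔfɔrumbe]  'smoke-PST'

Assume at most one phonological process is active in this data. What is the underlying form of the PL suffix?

/-pɔ/

The PL morpheme has two allomorphs, [-bɔ] and [-pɔ].
The PST suffix, which begins with [b], is invariant after every stem; so [b] is not altered by any rule here.
The PL suffix is therefore /-pɔ/ underlyingly, with post-nasal voicing: voiceless stops become voiced after a nasal.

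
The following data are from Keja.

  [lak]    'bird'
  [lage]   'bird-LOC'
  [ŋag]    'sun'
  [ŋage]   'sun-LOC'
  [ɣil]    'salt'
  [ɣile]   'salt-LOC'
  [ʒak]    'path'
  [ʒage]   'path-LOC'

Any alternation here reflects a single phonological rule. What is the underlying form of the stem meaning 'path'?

The root 'path' surfaces as [ʒak] and [ʒage], with a stem-final [k] ~ [g] alternation.
Compare 'sun', with invariant [g] in [ŋag] and [ŋage]: an analysis with underlying /g/ and a rule producing [k] in isolation would wrongly predict alternation here too.
The alternation reflects intervocalic voicing: voiceless stops become voiced between vowels. /k/ is underlying.
So 'path' = /ʒak/.

/ʒak/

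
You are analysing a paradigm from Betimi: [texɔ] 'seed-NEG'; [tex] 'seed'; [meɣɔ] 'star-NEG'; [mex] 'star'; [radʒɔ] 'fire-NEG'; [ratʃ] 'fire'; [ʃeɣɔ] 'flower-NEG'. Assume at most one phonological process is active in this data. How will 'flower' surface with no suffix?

[ʃex]

In [meɣɔ] and [mex] the final segment of 'star' alternates: [ɣ] ~ [x].
Compare 'seed', with invariant [x] in [texɔ] and [tex]: an analysis with underlying /x/ and a rule producing [ɣ] before the NEG suffix would wrongly predict alternation here too.
The underlying segment must be /ɣ/; voiced obstruents become voiceless word-finally, yielding [x] there.
The one attested form of 'flower', [ʃeɣɔ], shows underlying /ʃeɣ/. Applying the same rule word-finally gives [ʃex].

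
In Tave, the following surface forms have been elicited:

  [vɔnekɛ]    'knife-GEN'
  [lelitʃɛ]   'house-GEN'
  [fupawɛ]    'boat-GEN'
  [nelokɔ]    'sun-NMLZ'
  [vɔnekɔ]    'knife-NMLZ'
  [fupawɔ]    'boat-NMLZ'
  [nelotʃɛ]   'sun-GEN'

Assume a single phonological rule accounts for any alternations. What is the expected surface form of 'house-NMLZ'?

'sun' shows [k] ~ [tʃ] at the end of the stem ([nelokɔ] vs [nelotʃɛ]).
But 'knife' keeps [k] in both environments ([vɔnekɔ], [vɔnekɛ]), so there is no rule changing /k/ to [tʃ] before the GEN suffix.
The alternation reflects depalatalization: palato-alveolar /tʃ/ becomes [k] when no front vowel follows. /tʃ/ is underlying.
The one attested form of 'house', [lelitʃɛ], shows underlying /lelitʃ/. Applying the same rule when no front vowel follows gives [lelikɔ].

[lelikɔ]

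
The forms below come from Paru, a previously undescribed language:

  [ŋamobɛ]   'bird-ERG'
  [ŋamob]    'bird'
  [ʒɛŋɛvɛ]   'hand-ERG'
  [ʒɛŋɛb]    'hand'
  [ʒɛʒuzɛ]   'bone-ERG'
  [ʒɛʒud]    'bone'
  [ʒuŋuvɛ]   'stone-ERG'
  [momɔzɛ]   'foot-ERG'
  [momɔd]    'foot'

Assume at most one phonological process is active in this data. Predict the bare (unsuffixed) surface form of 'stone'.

[ʒuŋub]

The root 'hand' surfaces as [ʒɛŋɛvɛ] and [ʒɛŋɛb], with a stem-final [v] ~ [b] alternation.
If /b/ were underlying and a rule turned it into [v] before the ERG suffix, 'bird' would also alternate; but it has [b] in both [ŋamobɛ] and [ŋamob].
Therefore /v/ is basic and [b] is derived by word-final hardening (voiced fricatives become stops word-finally).
From [ʒuŋuvɛ] the stem 'stone' is /ʒuŋuv/; word-finally this yields [ʒuŋub].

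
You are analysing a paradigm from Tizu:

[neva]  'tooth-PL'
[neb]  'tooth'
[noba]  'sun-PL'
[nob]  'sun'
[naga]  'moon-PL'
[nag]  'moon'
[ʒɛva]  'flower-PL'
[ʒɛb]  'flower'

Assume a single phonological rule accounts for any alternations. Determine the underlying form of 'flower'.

The stem for 'flower' ends in [v] in [ʒɛva] but [b] in [ʒɛb].
But 'sun' keeps [b] in both environments ([noba], [nob]), so there is no rule changing /b/ to [v] before the PL suffix.
So /v/ is underlying, and a rule of word-final hardening — voiced fricatives become stops word-finally — gives [b].

/ʒɛv/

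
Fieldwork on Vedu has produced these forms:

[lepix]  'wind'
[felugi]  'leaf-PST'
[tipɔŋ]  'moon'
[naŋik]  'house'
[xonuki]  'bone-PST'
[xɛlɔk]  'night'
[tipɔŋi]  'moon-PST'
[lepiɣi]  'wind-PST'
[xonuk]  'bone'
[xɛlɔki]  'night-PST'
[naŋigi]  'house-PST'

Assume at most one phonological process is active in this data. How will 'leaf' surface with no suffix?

[feluk]

In [naŋigi] and [naŋik] the final segment of 'house' alternates: [g] ~ [k].
Compare 'night', with invariant [k] in [xɛlɔki] and [xɛlɔk]: an analysis with underlying /k/ and a rule producing [g] before the PST suffix would wrongly predict alternation here too.
The alternation reflects word-final obstruent devoicing: voiced obstruents become voiceless word-finally. /g/ is underlying.
From [felugi] the stem 'leaf' is /felug/; word-finally this yields [feluk].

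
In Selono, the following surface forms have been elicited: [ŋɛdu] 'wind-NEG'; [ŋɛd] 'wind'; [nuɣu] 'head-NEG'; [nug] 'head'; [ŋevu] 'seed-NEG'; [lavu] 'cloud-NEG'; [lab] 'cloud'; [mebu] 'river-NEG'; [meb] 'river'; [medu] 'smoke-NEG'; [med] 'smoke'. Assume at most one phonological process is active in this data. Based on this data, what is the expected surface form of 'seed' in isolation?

In [lavu] and [lab] the final segment of 'cloud' alternates: [v] ~ [b].
But 'river' keeps [b] in both environments ([mebu], [meb]), so there is no rule changing /b/ to [v] before the NEG suffix.
The alternation reflects word-final hardening: voiced fricatives become stops word-finally. /v/ is underlying.
From [ŋevu] the stem 'seed' is /ŋev/; word-finally this yields [ŋeb].

[ŋeb]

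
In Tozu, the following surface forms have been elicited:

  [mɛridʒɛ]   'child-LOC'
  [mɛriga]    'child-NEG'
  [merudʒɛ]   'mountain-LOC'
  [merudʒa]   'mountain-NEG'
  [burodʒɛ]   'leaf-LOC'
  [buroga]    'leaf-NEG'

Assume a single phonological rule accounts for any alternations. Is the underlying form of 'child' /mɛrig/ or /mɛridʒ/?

/mɛrig/

The stem for 'child' ends in [dʒ] in [mɛridʒɛ] but [g] in [mɛriga].
The stem 'mountain' ([merudʒɛ], [merudʒa]) shows [dʒ] unchanged in both environments, so [dʒ] cannot be basic with [g] derived before the NEG suffix.
Therefore /g/ is basic and [dʒ] is derived by palatalization before a front vowel (/g/ becomes palato-alveolar [dʒ] before a front vowel).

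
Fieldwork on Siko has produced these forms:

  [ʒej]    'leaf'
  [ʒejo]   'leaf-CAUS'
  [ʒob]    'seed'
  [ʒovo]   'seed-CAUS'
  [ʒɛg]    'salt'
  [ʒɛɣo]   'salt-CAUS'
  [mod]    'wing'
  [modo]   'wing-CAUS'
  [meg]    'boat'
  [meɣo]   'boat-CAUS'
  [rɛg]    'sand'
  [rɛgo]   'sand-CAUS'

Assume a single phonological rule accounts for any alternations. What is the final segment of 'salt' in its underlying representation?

The stem for 'salt' ends in [g] in [ʒɛg] but [ɣ] in [ʒɛɣo].
The stem 'sand' ([rɛg], [rɛgo]) shows [g] unchanged in both environments, so [g] cannot be basic with [ɣ] derived before the CAUS suffix.
The underlying segment must be /ɣ/; voiced fricatives become stops word-finally, yielding [g] there.

/ɣ/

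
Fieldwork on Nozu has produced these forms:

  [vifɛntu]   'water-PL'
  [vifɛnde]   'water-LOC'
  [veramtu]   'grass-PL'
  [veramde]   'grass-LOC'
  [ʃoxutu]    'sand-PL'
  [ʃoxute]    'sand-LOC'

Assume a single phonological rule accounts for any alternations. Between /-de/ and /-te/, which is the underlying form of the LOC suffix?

The LOC suffix surfaces as [-de] and [-te], depending on the final segment of the stem.
By contrast the PL suffix keeps its initial [t] throughout — that segment must be underlying.
The LOC suffix is therefore /-de/ underlyingly, with post-vocalic devoicing: voiced stops become voiceless after a vowel.

/-de/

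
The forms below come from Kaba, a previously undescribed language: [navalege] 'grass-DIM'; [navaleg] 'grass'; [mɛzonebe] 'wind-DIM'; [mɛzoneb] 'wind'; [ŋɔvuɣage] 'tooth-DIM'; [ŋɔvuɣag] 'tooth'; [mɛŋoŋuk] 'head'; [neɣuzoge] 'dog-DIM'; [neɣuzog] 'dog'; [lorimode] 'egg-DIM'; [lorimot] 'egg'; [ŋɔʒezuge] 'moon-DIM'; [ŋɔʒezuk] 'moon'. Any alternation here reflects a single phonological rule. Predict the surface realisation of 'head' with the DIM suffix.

'moon' shows [g] ~ [k] at the end of the stem ([ŋɔʒezuge] vs [ŋɔʒezuk]).
Compare 'dog', with invariant [g] in [neɣuzoge] and [neɣuzog]: an analysis with underlying /g/ and a rule producing [k] in isolation would wrongly predict alternation here too.
The underlying segment must be /k/; voiceless stops become voiced between vowels, yielding [g] there.
The one attested form of 'head', [mɛŋoŋuk], shows underlying /mɛŋoŋuk/. Applying the same rule between vowels gives [mɛŋoŋuge].

[mɛŋoŋuge]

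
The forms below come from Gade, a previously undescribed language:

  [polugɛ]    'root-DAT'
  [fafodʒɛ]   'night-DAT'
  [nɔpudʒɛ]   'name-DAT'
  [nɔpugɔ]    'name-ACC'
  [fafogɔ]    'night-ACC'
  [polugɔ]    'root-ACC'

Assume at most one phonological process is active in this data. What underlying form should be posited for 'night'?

In [fafodʒɛ] and [fafogɔ] the final segment of 'night' alternates: [dʒ] ~ [g].
The stem 'root' ([polugɛ], [polugɔ]) shows [g] unchanged in both environments, so [g] cannot be basic with [dʒ] derived before the DAT suffix.
The alternation reflects depalatalization: palato-alveolar /dʒ/ becomes [g] when no front vowel follows. /dʒ/ is underlying.
The underlying form of 'night' is therefore /fafodʒ/.

/fafodʒ/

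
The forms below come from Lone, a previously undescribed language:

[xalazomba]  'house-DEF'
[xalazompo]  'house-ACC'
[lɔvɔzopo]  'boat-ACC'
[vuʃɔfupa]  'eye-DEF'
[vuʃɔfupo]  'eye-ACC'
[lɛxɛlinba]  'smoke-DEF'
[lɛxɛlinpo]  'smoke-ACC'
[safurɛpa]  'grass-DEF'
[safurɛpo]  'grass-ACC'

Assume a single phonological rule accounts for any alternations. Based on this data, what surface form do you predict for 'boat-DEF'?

The DEF suffix surfaces as [-ba] and [-pa], depending on the final segment of the stem.
The ACC suffix, which begins with [p], is invariant after every stem; so [p] is not altered by any rule here.
The DEF suffix is therefore /-ba/ underlyingly, with post-vocalic devoicing: voiced stops become voiceless after a vowel.
After 'boat', which ends in a vowel, the suffix surfaces as [-pa], giving [lɔvɔzopa].

[lɔvɔzopa]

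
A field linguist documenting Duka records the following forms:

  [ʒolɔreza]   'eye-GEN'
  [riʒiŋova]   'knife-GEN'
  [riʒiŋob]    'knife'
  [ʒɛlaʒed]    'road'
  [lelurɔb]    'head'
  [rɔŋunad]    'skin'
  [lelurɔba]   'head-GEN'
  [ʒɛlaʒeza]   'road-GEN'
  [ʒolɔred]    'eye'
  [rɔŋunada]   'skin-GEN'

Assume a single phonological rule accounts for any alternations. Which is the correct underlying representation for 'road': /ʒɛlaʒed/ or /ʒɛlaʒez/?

The root 'road' surfaces as [ʒɛlaʒeza] and [ʒɛlaʒed], with a stem-final [z] ~ [d] alternation.
But 'skin' keeps [d] in both environments ([rɔŋunada], [rɔŋunad]), so there is no rule changing /d/ to [z] before the GEN suffix.
Therefore /z/ is basic and [d] is derived by word-final hardening (voiced fricatives become stops word-finally).

/ʒɛlaʒez/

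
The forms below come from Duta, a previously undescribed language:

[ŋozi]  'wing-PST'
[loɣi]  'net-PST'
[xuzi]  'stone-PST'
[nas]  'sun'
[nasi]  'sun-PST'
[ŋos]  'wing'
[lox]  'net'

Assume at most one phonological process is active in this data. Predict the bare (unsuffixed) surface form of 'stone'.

'wing' shows [s] ~ [z] at the end of the stem ([ŋos] vs [ŋozi]).
But 'sun' keeps [s] in both environments ([nas], [nasi]), so there is no rule changing /s/ to [z] before the PST suffix.
The underlying segment must be /z/; voiced obstruents become voiceless word-finally, yielding [s] there.
From [xuzi] the stem 'stone' is /xuz/; word-finally this yields [xus].

[xus]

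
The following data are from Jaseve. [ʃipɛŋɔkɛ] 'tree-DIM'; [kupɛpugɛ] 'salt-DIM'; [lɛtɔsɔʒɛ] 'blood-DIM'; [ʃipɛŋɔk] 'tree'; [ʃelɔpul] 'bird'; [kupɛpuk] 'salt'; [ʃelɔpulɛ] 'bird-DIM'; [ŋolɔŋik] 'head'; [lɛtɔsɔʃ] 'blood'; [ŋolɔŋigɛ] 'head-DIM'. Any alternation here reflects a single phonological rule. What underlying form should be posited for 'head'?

'head' shows [k] ~ [g] at the end of the stem ([ŋolɔŋik] vs [ŋolɔŋigɛ]).
If /k/ were underlying and a rule turned it into [g] before the DIM suffix, 'tree' would also alternate; but it has [k] in both [ʃipɛŋɔk] and [ʃipɛŋɔkɛ].
The underlying segment must be /g/; voiced obstruents become voiceless word-finally, yielding [k] there.
So 'head' = /ŋolɔŋig/.

/ŋolɔŋig/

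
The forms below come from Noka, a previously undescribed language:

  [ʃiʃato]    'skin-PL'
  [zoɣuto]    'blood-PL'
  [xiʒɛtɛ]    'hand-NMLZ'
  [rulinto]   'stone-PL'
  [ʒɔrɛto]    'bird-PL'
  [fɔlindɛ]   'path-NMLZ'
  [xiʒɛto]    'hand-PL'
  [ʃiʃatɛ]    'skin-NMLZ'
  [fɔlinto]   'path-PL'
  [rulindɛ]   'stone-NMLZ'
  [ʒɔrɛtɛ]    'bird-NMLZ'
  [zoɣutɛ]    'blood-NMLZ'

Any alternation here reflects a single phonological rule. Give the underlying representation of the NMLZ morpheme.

The NMLZ morpheme has two allomorphs, [-dɛ] and [-tɛ].
The PL suffix, which begins with [t], is invariant after every stem; so [t] is not altered by any rule here.
The NMLZ suffix is therefore /-dɛ/ underlyingly, with post-vocalic devoicing: voiced stops become voiceless after a vowel.

/-dɛ/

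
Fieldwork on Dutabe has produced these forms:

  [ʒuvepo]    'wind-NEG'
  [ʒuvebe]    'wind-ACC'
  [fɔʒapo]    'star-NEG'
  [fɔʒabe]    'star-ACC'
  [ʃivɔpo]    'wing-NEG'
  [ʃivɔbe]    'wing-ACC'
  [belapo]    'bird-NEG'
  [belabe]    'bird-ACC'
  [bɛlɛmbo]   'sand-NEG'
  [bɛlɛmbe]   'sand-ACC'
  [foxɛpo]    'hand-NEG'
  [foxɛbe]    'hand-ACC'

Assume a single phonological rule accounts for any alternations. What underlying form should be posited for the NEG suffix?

The NEG morpheme has two allomorphs, [-bo] and [-po].
By contrast the ACC suffix keeps its initial [b] throughout — that segment must be underlying.
So the underlying form is /-po/, and voiceless stops become voiced after a nasal.

/-po/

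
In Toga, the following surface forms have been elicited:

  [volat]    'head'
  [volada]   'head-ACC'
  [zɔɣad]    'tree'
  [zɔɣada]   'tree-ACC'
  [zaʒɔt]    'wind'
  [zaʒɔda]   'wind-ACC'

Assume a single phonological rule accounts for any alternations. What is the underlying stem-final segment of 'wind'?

/t/

'wind' shows [t] ~ [d] at the end of the stem ([zaʒɔt] vs [zaʒɔda]).
The stem 'tree' ([zɔɣad], [zɔɣada]) shows [d] unchanged in both environments, so [d] cannot be basic with [t] derived in isolation.
The alternation reflects intervocalic voicing: voiceless stops become voiced between vowels. /t/ is underlying.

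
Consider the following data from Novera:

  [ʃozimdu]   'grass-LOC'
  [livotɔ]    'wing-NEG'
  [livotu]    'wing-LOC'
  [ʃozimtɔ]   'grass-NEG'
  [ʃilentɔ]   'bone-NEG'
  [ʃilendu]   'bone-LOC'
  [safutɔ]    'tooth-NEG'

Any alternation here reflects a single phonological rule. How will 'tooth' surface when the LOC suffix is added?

[safutu]

The LOC morpheme has two allomorphs, [-du] and [-tu].
By contrast the NEG suffix keeps its initial [t] throughout — that segment must be underlying.
The LOC suffix is therefore /-du/ underlyingly, with post-vocalic devoicing: voiced stops become voiceless after a vowel.
After 'tooth', which ends in a vowel, the suffix surfaces as [-tu], giving [safutu].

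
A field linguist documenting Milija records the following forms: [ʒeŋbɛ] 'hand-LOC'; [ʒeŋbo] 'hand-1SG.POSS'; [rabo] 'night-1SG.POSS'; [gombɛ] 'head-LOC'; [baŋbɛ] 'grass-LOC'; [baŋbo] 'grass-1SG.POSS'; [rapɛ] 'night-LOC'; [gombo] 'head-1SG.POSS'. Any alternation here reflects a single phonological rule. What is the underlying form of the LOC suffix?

The LOC morpheme has two allomorphs, [-bɛ] and [-pɛ].
By contrast the 1SG.POSS suffix keeps its initial [b] throughout — that segment must be underlying.
The LOC suffix is therefore /-pɛ/ underlyingly, with post-nasal voicing: voiceless stops become voiced after a nasal.

/-pɛ/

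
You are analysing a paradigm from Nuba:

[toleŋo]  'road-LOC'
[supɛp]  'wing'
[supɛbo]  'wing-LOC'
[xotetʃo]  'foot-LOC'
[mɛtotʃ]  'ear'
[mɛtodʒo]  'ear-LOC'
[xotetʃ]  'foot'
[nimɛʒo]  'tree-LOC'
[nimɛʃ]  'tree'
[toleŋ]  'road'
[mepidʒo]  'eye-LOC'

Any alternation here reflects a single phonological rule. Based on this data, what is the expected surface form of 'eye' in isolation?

[mepitʃ]

'ear' shows [dʒ] ~ [tʃ] at the end of the stem ([mɛtodʒo] vs [mɛtotʃ]).
Compare 'foot', with invariant [tʃ] in [xotetʃo] and [xotetʃ]: an analysis with underlying /tʃ/ and a rule producing [dʒ] before the LOC suffix would wrongly predict alternation here too.
The underlying segment must be /dʒ/; voiced obstruents become voiceless word-finally, yielding [tʃ] there.
The one attested form of 'eye', [mepidʒo], shows underlying /mepidʒ/. Applying the same rule word-finally gives [mepitʃ].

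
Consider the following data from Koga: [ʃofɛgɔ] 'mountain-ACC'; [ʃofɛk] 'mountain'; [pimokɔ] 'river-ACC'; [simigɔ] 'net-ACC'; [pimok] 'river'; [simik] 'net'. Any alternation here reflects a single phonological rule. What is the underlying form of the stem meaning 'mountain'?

In [ʃofɛgɔ] and [ʃofɛk] the final segment of 'mountain' alternates: [g] ~ [k].
If /k/ were underlying and a rule turned it into [g] before the ACC suffix, 'river' would also alternate; but it has [k] in both [pimokɔ] and [pimok].
Therefore /g/ is basic and [k] is derived by word-final obstruent devoicing (voiced obstruents become voiceless word-finally).

/ʃofɛg/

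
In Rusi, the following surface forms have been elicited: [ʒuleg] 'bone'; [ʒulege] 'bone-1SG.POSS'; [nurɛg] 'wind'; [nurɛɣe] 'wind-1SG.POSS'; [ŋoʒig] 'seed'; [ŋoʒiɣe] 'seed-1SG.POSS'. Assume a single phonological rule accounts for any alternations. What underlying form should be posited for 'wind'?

/nurɛɣ/

'wind' shows [g] ~ [ɣ] at the end of the stem ([nurɛg] vs [nurɛɣe]).
But 'bone' keeps [g] in both environments ([ʒuleg], [ʒulege]), so there is no rule changing /g/ to [ɣ] before the 1SG.POSS suffix.
So /ɣ/ is underlying, and a rule of word-final hardening — voiced fricatives become stops word-finally — gives [g].
So 'wind' = /nurɛɣ/.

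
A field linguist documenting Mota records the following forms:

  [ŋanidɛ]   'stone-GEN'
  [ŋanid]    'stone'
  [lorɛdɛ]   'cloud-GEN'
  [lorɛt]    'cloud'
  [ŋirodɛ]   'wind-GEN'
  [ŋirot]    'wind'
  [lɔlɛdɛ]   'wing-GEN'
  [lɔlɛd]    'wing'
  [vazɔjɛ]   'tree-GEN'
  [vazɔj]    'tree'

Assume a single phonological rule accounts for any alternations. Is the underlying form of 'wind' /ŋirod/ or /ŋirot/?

The stem for 'wind' ends in [d] in [ŋirodɛ] but [t] in [ŋirot].
Compare 'wing', with invariant [d] in [lɔlɛdɛ] and [lɔlɛd]: an analysis with underlying /d/ and a rule producing [t] in isolation would wrongly predict alternation here too.
The underlying segment must be /t/; voiceless stops become voiced between vowels, yielding [d] there.

/ŋirot/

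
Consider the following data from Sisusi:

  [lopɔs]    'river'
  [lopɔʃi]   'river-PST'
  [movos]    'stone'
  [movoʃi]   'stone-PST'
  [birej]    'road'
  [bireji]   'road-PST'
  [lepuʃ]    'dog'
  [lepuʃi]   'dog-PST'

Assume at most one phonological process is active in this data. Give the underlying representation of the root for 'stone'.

The stem for 'stone' ends in [s] in [movos] but [ʃ] in [movoʃi].
But 'dog' keeps [ʃ] in both environments ([lepuʃ], [lepuʃi]), so there is no rule changing /ʃ/ to [s] in isolation.
Therefore /s/ is basic and [ʃ] is derived by palatalization before a front vowel (/s/ becomes palato-alveolar [ʃ] before a front vowel).
So 'stone' = /movos/.

/movos/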